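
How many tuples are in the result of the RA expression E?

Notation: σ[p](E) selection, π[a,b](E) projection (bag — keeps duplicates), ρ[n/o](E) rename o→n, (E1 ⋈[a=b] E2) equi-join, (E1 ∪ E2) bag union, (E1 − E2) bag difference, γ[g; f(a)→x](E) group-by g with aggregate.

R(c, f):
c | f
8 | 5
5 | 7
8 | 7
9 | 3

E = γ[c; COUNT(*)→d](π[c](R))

Stepwise |·|:
  R → 4
  π[c](R) → 4
  γ[c; COUNT(*)→d](π[c](R)) → 3

|E| = 3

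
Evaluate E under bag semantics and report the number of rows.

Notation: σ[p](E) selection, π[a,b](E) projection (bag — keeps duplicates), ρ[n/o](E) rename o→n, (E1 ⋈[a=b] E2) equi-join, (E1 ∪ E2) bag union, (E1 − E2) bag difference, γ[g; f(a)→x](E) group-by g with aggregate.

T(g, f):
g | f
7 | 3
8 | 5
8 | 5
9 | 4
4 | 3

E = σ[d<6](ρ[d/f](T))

Row counts bottom-up:
  T → 5
  ρ[d/f](T) → 5
  σ[d<6](ρ[d/f](T)) → 5

|E| = 5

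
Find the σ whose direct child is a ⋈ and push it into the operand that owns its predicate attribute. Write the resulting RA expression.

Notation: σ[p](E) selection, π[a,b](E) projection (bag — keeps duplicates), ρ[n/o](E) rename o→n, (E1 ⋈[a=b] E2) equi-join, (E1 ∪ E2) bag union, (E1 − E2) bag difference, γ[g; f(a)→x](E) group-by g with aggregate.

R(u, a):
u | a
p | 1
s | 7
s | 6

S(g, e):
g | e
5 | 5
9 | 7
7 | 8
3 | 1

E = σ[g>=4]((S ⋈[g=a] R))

σ filters on g, owned by the left side.
E' = (σ[g>=4](S) ⋈[g=a] R)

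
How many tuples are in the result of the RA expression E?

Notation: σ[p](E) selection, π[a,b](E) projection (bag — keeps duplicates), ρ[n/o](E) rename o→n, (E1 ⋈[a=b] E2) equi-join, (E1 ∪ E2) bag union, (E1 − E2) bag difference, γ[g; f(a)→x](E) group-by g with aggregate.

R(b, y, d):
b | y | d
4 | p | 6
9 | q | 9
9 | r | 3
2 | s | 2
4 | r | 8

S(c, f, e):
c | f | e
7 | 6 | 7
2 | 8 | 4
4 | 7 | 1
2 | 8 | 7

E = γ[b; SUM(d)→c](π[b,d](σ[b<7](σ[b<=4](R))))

Row counts bottom-up:
  R → 5
  σ[b<=4](R) → 3
  σ[b<7](σ[b<=4](R)) → 3
  π[b,d](σ[b<7](σ[b<=4](R))) → 3
  γ[b; SUM(d)→c](π[b,d](σ[b<7](σ[b<=4](R)))) → 2

|E| = 2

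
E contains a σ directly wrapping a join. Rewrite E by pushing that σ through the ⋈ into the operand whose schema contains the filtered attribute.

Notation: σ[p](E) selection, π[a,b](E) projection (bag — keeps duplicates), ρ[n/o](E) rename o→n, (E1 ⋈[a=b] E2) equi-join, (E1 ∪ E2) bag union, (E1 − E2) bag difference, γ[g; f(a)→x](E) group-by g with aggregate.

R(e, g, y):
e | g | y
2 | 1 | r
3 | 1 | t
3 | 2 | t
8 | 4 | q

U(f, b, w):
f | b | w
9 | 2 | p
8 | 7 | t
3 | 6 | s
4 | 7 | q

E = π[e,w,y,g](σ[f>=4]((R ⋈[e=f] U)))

σ filters on f, owned by the right side.
E' = π[e,w,y,g]((R ⋈[e=f] σ[f>=4](U)))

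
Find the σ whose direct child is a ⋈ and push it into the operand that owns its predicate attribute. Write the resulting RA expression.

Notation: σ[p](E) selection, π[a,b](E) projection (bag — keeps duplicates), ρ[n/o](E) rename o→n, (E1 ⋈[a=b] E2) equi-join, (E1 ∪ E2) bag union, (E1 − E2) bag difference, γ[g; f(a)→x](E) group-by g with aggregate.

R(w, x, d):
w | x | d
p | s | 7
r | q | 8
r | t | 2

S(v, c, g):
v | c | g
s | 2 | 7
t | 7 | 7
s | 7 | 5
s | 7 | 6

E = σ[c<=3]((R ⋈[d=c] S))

σ filters on c, owned by the right side.
E' = (R ⋈[d=c] σ[c<=3](S))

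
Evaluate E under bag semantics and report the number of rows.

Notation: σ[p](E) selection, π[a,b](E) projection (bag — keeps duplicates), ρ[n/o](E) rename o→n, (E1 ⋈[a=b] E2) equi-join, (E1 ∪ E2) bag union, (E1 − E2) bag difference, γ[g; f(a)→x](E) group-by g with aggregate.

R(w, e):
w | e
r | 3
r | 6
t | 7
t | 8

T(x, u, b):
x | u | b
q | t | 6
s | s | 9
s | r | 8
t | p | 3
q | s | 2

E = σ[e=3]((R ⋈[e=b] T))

Subexpression sizes:
  R → 4
  T → 5
  (R ⋈[e=b] T) → 3
  σ[e=3]((R ⋈[e=b] T)) → 1

|E| = 1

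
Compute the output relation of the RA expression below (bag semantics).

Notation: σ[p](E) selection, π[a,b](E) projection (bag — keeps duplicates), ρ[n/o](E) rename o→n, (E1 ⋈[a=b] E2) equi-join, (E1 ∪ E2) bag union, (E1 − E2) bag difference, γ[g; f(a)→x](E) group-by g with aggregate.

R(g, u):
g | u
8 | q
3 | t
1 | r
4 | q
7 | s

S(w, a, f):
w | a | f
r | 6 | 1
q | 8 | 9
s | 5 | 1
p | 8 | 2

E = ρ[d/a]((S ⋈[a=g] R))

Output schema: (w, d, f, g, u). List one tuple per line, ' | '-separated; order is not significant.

Row counts bottom-up:
  S → 4
  R → 5
  (S ⋈[a=g] R) → 2
  ρ[d/a]((S ⋈[a=g] R)) → 2

== RESULT ==
w | d | f | g | u
p | 8 | 2 | 8 | q
q | 8 | 9 | 8 | q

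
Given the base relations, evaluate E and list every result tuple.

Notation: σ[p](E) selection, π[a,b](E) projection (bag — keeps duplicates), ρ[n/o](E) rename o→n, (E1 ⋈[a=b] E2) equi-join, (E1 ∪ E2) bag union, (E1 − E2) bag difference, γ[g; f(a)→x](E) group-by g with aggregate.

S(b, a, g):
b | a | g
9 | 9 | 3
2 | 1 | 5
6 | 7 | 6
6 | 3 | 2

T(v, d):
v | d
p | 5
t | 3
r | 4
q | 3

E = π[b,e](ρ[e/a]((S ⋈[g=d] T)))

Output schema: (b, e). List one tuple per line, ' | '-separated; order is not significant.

Row counts bottom-up:
  S → 4
  T → 4
  (S ⋈[g=d] T) → 3
  ρ[e/a]((S ⋈[g=d] T)) → 3
  π[b,e](ρ[e/a]((S ⋈[g=d] T))) → 3

== RESULT ==
b | e
2 | 1
9 | 9
9 | 9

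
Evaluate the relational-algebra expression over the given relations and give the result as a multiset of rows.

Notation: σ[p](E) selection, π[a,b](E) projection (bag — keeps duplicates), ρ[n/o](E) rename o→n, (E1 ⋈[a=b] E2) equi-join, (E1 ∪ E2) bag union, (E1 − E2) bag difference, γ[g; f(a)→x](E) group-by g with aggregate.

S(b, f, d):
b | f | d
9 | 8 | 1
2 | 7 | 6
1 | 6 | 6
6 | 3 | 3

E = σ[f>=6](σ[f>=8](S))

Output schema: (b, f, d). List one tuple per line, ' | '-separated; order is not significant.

Subexpression sizes:
  S → 4
  σ[f>=8](S) → 1
  σ[f>=6](σ[f>=8](S)) → 1

== RESULT ==
b | f | d
9 | 8 | 1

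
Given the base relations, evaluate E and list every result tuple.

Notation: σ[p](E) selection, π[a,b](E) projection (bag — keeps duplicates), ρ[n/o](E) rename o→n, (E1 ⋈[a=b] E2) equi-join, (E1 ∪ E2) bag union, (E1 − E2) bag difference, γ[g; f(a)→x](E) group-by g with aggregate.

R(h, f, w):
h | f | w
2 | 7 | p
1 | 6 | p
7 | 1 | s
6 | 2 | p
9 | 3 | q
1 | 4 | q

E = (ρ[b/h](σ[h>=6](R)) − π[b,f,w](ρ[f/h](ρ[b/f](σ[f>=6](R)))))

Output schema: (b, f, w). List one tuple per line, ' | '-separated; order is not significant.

Subexpression sizes:
  R → 6
  σ[h>=6](R) → 3
  ρ[b/h](σ[h>=6](R)) → 3
  R → 6
  σ[f>=6](R) → 2
  ρ[b/f](σ[f>=6](R)) → 2
  ρ[f/h](ρ[b/f](σ[f>=6](R))) → 2
  π[b,f,w](ρ[f/h](ρ[b/f](σ[f>=6](R)))) → 2
  (ρ[b/h](σ[h>=6](R)) − π[b,f,w](ρ[f/h](ρ[b/f](σ[f>=6](R))))) → 3

== RESULT ==
b | f | w
6 | 2 | p
7 | 1 | s
9 | 3 | q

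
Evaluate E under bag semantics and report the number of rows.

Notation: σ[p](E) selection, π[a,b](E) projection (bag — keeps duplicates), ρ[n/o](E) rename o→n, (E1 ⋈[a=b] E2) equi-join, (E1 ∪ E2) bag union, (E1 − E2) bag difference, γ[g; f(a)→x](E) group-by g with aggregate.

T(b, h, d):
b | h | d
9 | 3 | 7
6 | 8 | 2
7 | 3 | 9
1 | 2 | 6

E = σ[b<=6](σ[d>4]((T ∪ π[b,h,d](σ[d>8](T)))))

Subexpression sizes:
  T → 4
  T → 4
  σ[d>8](T) → 1
  π[b,h,d](σ[d>8](T)) → 1
  (T ∪ π[b,h,d](σ[d>8](T))) → 5
  σ[d>4]((T ∪ π[b,h,d](σ[d>8](T)))) → 4
  σ[b<=6](σ[d>4]((T ∪ π[b,h,d](σ[d>8](T))))) → 1

|E| = 1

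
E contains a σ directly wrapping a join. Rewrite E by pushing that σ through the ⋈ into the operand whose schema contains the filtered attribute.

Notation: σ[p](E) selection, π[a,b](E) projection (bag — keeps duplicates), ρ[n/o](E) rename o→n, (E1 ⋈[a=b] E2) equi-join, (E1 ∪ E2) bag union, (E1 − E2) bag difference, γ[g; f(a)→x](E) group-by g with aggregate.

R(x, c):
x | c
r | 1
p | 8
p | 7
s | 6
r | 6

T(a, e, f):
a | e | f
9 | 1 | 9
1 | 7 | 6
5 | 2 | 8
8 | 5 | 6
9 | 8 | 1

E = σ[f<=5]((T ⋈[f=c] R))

σ filters on f, owned by the left side.
E' = (σ[f<=5](T) ⋈[f=c] R)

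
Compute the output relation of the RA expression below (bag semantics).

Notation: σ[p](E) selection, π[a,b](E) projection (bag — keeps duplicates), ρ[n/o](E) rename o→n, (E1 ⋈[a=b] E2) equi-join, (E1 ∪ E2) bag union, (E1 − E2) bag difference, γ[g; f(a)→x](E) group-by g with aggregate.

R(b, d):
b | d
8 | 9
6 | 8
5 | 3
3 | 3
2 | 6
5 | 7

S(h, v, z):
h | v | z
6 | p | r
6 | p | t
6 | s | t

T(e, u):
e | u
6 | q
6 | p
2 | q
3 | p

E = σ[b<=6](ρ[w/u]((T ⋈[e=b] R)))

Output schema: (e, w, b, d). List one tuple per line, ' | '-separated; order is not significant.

Subexpression sizes:
  T → 4
  R → 6
  (T ⋈[e=b] R) → 4
  ρ[w/u]((T ⋈[e=b] R)) → 4
  σ[b<=6](ρ[w/u]((T ⋈[e=b] R))) → 4

== RESULT ==
e | w | b | d
2 | q | 2 | 6
3 | p | 3 | 3
6 | p | 6 | 8
6 | q | 6 | 8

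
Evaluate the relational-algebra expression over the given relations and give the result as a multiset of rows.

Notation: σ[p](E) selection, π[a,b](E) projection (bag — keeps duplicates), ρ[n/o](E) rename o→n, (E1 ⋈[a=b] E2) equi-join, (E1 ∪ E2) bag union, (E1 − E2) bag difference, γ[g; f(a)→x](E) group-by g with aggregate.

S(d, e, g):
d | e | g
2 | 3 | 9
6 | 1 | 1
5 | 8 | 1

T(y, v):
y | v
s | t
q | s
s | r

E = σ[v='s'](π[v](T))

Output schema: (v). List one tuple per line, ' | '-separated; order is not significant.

Row counts bottom-up:
  T → 3
  π[v](T) → 3
  σ[v='s'](π[v](T)) → 1

== RESULT ==
v
s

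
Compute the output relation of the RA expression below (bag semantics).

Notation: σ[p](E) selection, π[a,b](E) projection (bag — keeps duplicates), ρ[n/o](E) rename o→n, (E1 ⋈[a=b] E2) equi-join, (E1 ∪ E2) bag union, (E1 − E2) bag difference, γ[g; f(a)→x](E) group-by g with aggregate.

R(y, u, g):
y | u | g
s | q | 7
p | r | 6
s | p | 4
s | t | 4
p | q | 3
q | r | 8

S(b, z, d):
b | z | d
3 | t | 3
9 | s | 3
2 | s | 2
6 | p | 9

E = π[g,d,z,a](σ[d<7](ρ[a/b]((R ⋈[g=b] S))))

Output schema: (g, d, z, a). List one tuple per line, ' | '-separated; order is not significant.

Per-node cardinality:
  R → 6
  S → 4
  (R ⋈[g=b] S) → 2
  ρ[a/b]((R ⋈[g=b] S)) → 2
  σ[d<7](ρ[a/b]((R ⋈[g=b] S))) → 1
  π[g,d,z,a](σ[d<7](ρ[a/b]((R ⋈[g=b] S)))) → 1

== RESULT ==
g | d | z | a
3 | 3 | t | 3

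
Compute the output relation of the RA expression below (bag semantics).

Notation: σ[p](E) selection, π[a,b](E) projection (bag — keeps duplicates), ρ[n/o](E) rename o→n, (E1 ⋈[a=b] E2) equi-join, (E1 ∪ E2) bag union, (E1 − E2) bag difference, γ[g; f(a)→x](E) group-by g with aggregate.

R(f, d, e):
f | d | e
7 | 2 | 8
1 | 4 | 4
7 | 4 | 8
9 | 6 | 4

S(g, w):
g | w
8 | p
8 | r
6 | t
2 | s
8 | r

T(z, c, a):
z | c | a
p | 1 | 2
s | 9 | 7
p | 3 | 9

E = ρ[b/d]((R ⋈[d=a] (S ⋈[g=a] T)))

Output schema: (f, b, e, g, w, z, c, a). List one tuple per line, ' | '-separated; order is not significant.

Row counts bottom-up:
  R → 4
  S → 5
  T → 3
  (S ⋈[g=a] T) → 1
  (R ⋈[d=a] (S ⋈[g=a] T)) → 1
  ρ[b/d]((R ⋈[d=a] (S ⋈[g=a] T))) → 1

== RESULT ==
f | b | e | g | w | z | c | a
7 | 2 | 8 | 2 | s | p | 1 | 2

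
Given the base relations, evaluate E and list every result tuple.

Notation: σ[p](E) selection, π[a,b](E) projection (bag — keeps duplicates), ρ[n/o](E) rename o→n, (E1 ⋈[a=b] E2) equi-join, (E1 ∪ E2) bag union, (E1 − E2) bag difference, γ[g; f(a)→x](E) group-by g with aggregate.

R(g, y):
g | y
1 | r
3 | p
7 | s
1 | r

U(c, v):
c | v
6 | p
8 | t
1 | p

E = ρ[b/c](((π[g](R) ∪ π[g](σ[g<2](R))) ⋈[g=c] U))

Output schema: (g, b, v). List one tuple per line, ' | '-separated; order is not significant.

Per-node cardinality:
  R → 4
  π[g](R) → 4
  R → 4
  σ[g<2](R) → 2
  π[g](σ[g<2](R)) → 2
  (π[g](R) ∪ π[g](σ[g<2](R))) → 6
  U → 3
  ((π[g](R) ∪ π[g](σ[g<2](R))) ⋈[g=c] U) → 4
  ρ[b/c](((π[g](R) ∪ π[g](σ[g<2](R))) ⋈[g=c] U)) → 4

== RESULT ==
g | b | v
1 | 1 | p
1 | 1 | p
1 | 1 | p
1 | 1 | p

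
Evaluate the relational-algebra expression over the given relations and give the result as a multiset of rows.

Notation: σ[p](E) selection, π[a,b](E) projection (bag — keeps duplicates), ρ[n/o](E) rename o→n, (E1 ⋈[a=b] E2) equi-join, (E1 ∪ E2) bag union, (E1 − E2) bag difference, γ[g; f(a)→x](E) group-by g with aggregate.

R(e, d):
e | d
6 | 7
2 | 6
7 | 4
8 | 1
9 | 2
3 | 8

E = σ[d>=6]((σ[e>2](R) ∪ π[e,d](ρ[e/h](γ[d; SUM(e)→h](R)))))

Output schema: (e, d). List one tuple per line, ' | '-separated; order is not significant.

Stepwise |·|:
  R → 6
  σ[e>2](R) → 5
  R → 6
  γ[d; SUM(e)→h](R) → 6
  ρ[e/h](γ[d; SUM(e)→h](R)) → 6
  π[e,d](ρ[e/h](γ[d; SUM(e)→h](R))) → 6
  (σ[e>2](R) ∪ π[e,d](ρ[e/h](γ[d; SUM(e)→h](R)))) → 11
  σ[d>=6]((σ[e>2](R) ∪ π[e,d](ρ[e/h](γ[d; SUM(e)→h](R))))) → 5

== RESULT ==
e | d
2 | 6
3 | 8
3 | 8
6 | 7
6 | 7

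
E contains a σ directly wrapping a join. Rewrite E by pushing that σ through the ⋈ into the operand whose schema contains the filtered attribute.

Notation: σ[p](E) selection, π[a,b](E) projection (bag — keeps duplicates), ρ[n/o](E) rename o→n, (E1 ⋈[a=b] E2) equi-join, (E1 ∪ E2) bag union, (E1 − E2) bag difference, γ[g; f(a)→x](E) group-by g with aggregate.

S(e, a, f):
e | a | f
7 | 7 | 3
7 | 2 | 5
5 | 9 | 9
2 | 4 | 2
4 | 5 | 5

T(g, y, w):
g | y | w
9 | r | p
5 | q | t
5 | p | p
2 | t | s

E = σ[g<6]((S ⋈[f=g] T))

σ filters on g, owned by the right side.
E' = (S ⋈[f=g] σ[g<6](T))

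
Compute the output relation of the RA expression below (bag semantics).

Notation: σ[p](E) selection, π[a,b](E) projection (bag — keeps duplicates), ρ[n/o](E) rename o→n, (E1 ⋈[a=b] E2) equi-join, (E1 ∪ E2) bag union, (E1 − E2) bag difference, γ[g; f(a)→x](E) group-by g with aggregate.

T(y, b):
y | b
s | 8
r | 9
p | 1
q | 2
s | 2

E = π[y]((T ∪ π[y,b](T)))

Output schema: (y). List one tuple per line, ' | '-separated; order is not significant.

Per-node cardinality:
  T → 5
  T → 5
  π[y,b](T) → 5
  (T ∪ π[y,b](T)) → 10
  π[y]((T ∪ π[y,b](T))) → 10

== RESULT ==
y
p
p
q
q
r
r
s
s
s
s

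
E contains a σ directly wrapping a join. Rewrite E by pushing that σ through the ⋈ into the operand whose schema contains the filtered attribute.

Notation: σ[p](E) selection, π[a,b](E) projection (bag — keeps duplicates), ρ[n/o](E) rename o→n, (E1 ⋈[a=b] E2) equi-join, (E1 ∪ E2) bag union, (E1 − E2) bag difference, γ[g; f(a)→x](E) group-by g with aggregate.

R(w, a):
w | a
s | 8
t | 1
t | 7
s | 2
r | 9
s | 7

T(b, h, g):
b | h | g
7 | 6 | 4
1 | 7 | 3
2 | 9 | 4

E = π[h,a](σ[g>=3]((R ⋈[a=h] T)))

σ filters on g, owned by the right side.
E' = π[h,a]((R ⋈[a=h] σ[g>=3](T)))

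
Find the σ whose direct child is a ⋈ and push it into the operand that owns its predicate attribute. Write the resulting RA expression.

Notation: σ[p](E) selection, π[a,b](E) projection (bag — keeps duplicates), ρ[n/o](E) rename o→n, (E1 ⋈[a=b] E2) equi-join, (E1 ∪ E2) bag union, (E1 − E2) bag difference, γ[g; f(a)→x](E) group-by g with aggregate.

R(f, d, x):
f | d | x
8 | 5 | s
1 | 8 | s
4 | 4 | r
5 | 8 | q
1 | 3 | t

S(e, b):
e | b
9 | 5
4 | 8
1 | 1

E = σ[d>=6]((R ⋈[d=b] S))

σ filters on d, owned by the left side.
E' = (σ[d>=6](R) ⋈[d=b] S)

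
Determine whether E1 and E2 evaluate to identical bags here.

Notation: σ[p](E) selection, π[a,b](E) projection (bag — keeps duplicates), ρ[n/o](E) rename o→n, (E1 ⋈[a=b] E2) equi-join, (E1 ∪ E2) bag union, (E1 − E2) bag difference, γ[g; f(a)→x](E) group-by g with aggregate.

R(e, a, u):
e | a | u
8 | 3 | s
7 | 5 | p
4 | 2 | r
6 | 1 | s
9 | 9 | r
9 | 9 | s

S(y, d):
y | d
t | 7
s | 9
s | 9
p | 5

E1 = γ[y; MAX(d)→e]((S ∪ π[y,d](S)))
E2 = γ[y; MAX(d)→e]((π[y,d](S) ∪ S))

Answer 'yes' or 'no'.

E1 stepwise |·|:
  S → 4
  S → 4
  π[y,d](S) → 4
  (S ∪ π[y,d](S)) → 8
  γ[y; MAX(d)→e]((S ∪ π[y,d](S))) → 3
E2 stepwise |·|:
  S → 4
  π[y,d](S) → 4
  S → 4
  (π[y,d](S) ∪ S) → 8
  γ[y; MAX(d)→e]((π[y,d](S) ∪ S)) → 3

E1 and E2 produce the same multiset:
y | e
p | 5
s | 9
t | 7

yes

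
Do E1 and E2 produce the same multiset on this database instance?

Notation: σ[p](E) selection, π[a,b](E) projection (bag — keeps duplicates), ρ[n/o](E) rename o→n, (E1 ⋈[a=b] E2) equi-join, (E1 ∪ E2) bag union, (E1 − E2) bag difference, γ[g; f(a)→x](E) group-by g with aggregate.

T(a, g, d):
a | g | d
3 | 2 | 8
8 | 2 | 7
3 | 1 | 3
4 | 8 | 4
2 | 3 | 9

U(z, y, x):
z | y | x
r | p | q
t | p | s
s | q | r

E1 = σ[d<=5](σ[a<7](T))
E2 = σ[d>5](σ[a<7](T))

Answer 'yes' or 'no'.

E1 subexpression sizes:
  T → 5
  σ[a<7](T) → 4
  σ[d<=5](σ[a<7](T)) → 2
E2 subexpression sizes:
  T → 5
  σ[a<7](T) → 4
  σ[d>5](σ[a<7](T)) → 2

E1 result:
a | g | d
3 | 1 | 3
4 | 8 | 4
E2 result:
a | g | d
2 | 3 | 9
3 | 2 | 8
Witness: (3, 1, 3) appears 1× in E1 but 0× in E2.

no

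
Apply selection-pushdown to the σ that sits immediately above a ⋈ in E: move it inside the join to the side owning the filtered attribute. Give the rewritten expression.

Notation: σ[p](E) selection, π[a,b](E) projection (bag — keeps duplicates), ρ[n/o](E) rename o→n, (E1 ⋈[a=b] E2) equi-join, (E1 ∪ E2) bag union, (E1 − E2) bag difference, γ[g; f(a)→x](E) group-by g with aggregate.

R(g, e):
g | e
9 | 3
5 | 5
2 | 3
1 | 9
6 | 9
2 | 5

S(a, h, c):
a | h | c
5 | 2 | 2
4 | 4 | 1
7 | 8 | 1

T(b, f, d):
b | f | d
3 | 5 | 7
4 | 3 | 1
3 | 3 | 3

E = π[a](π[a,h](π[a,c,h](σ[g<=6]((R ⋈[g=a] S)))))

σ filters on g, owned by the left side.
E' = π[a](π[a,h](π[a,c,h]((σ[g<=6](R) ⋈[g=a] S))))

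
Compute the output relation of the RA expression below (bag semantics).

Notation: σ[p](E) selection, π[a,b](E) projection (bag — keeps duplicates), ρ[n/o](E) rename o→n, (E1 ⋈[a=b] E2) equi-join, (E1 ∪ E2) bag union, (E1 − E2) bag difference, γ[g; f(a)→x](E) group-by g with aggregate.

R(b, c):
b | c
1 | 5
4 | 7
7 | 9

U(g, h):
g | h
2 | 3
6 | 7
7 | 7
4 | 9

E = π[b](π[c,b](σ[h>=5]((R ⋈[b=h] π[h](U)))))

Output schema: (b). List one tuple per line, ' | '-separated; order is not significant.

Per-node cardinality:
  R → 3
  U → 4
  π[h](U) → 4
  (R ⋈[b=h] π[h](U)) → 2
  σ[h>=5]((R ⋈[b=h] π[h](U))) → 2
  π[c,b](σ[h>=5]((R ⋈[b=h] π[h](U)))) → 2
  π[b](π[c,b](σ[h>=5]((R ⋈[b=h] π[h](U))))) → 2

== RESULT ==
b
7
7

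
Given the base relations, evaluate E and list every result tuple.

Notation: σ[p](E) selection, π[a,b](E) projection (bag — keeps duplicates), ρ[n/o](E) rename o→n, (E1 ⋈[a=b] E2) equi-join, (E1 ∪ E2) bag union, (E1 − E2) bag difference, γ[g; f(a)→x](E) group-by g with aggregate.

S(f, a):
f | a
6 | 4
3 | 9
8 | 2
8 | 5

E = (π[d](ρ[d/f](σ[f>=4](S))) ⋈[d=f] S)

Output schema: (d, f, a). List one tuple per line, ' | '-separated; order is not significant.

Per-node cardinality:
  S → 4
  σ[f>=4](S) → 3
  ρ[d/f](σ[f>=4](S)) → 3
  π[d](ρ[d/f](σ[f>=4](S))) → 3
  S → 4
  (π[d](ρ[d/f](σ[f>=4](S))) ⋈[d=f] S) → 5

== RESULT ==
d | f | a
6 | 6 | 4
8 | 8 | 2
8 | 8 | 2
8 | 8 | 5
8 | 8 | 5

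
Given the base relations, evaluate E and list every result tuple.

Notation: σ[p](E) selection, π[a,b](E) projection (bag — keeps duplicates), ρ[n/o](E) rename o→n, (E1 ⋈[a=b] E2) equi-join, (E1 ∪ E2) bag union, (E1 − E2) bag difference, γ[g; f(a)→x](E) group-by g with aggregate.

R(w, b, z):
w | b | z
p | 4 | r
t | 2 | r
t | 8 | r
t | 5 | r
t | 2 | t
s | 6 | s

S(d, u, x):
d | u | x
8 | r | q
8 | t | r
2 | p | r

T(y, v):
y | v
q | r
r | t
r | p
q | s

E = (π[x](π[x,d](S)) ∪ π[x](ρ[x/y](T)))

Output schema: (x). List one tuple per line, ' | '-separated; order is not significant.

Stepwise |·|:
  S → 3
  π[x,d](S) → 3
  π[x](π[x,d](S)) → 3
  T → 4
  ρ[x/y](T) → 4
  π[x](ρ[x/y](T)) → 4
  (π[x](π[x,d](S)) ∪ π[x](ρ[x/y](T))) → 7

== RESULT ==
x
q
q
q
r
r
r
r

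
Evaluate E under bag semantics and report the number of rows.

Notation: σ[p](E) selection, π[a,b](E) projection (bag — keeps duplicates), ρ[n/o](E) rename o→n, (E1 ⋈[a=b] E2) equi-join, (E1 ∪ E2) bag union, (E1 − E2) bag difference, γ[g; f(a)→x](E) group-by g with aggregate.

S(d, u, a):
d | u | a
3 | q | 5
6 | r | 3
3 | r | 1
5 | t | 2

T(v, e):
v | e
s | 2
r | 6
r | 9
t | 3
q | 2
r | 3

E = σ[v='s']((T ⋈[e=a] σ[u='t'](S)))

Per-node cardinality:
  T → 6
  S → 4
  σ[u='t'](S) → 1
  (T ⋈[e=a] σ[u='t'](S)) → 2
  σ[v='s']((T ⋈[e=a] σ[u='t'](S))) → 1

|E| = 1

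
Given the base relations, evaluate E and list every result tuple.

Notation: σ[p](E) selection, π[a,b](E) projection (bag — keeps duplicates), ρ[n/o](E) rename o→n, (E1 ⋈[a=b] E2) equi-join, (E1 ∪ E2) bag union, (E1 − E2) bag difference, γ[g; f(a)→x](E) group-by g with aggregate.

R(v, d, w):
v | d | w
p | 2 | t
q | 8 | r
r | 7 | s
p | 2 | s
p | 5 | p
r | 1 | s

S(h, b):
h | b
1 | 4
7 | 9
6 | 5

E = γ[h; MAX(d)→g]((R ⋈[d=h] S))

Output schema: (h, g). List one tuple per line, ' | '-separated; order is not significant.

Stepwise |·|:
  R → 6
  S → 3
  (R ⋈[d=h] S) → 2
  γ[h; MAX(d)→g]((R ⋈[d=h] S)) → 2

== RESULT ==
h | g
1 | 1
7 | 7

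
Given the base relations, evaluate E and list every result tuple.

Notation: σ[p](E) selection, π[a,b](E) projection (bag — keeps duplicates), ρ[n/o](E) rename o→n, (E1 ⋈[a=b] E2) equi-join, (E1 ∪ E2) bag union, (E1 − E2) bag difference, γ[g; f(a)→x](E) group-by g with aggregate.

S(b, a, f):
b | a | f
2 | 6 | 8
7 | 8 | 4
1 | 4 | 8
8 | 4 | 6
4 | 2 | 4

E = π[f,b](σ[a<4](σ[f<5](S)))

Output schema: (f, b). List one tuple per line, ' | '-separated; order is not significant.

Stepwise |·|:
  S → 5
  σ[f<5](S) → 2
  σ[a<4](σ[f<5](S)) → 1
  π[f,b](σ[a<4](σ[f<5](S))) → 1

== RESULT ==
f | b
4 | 4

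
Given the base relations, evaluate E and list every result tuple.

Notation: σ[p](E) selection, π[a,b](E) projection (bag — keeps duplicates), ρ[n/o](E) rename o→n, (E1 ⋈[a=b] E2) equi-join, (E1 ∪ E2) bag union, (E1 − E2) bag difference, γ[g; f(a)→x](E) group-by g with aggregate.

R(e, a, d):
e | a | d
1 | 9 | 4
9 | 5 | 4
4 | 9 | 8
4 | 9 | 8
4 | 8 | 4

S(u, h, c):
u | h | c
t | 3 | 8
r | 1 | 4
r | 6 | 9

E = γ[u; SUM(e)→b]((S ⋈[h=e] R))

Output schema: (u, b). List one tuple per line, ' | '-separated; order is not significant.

Per-node cardinality:
  S → 3
  R → 5
  (S ⋈[h=e] R) → 1
  γ[u; SUM(e)→b]((S ⋈[h=e] R)) → 1

== RESULT ==
u | b
r | 1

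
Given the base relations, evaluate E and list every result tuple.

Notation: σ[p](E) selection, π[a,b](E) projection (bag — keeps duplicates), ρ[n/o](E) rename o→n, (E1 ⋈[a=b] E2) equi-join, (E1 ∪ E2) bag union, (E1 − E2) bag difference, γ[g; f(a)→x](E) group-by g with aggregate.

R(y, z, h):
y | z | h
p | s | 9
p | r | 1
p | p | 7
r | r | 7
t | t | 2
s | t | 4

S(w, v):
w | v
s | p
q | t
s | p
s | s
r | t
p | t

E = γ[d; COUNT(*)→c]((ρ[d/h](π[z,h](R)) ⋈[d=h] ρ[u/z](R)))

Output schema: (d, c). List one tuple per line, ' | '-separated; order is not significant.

Subexpression sizes:
  R → 6
  π[z,h](R) → 6
  ρ[d/h](π[z,h](R)) → 6
  R → 6
  ρ[u/z](R) → 6
  (ρ[d/h](π[z,h](R)) ⋈[d=h] ρ[u/z](R)) → 8
  γ[d; COUNT(*)→c]((ρ[d/h](π[z,h](R)) ⋈[d=h] ρ[u/z](R))) → 5

== RESULT ==
d | c
1 | 1
2 | 1
4 | 1
7 | 4
9 | 1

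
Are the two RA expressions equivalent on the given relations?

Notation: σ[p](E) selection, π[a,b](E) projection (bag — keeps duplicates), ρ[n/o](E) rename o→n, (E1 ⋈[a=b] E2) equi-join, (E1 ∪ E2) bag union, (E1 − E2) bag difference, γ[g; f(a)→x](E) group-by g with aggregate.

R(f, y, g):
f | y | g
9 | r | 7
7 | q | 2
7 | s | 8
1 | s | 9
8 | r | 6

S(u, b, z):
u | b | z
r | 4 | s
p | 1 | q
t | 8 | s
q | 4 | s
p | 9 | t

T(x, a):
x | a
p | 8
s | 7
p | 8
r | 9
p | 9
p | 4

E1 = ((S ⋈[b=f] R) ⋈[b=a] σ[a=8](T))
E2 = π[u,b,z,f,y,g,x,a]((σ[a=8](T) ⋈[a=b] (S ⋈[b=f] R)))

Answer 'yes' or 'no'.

E1 row counts bottom-up:
  S → 5
  R → 5
  (S ⋈[b=f] R) → 3
  T → 6
  σ[a=8](T) → 2
  ((S ⋈[b=f] R) ⋈[b=a] σ[a=8](T)) → 2
E2 row counts bottom-up:
  T → 6
  σ[a=8](T) → 2
  S → 5
  R → 5
  (S ⋈[b=f] R) → 3
  (σ[a=8](T) ⋈[a=b] (S ⋈[b=f] R)) → 2
  π[u,b,z,f,y,g,x,a]((σ[a=8](T) ⋈[a=b] (S ⋈[b=f] R))) → 2

E1 and E2 produce the same multiset:
u | b | z | f | y | g | x | a
t | 8 | s | 8 | r | 6 | p | 8
t | 8 | s | 8 | r | 6 | p | 8

yes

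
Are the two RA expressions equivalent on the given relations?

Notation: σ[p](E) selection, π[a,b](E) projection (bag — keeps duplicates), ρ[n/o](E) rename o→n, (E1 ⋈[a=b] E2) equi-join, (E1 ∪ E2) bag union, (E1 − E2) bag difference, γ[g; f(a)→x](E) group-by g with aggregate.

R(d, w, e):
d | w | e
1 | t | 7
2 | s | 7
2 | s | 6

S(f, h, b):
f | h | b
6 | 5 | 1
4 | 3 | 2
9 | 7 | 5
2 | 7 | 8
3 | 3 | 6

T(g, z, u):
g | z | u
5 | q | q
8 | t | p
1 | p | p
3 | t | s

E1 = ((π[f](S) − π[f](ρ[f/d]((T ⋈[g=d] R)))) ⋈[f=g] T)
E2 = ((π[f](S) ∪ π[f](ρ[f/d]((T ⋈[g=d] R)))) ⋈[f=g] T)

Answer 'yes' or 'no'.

E1 stepwise |·|:
  S → 5
  π[f](S) → 5
  T → 4
  R → 3
  (T ⋈[g=d] R) → 1
  ρ[f/d]((T ⋈[g=d] R)) → 1
  π[f](ρ[f/d]((T ⋈[g=d] R))) → 1
  (π[f](S) − π[f](ρ[f/d]((T ⋈[g=d] R)))) → 5
  T → 4
  ((π[f](S) − π[f](ρ[f/d]((T ⋈[g=d] R)))) ⋈[f=g] T) → 1
E2 stepwise |·|:
  S → 5
  π[f](S) → 5
  T → 4
  R → 3
  (T ⋈[g=d] R) → 1
  ρ[f/d]((T ⋈[g=d] R)) → 1
  π[f](ρ[f/d]((T ⋈[g=d] R))) → 1
  (π[f](S) ∪ π[f](ρ[f/d]((T ⋈[g=d] R)))) → 6
  T → 4
  ((π[f](S) ∪ π[f](ρ[f/d]((T ⋈[g=d] R)))) ⋈[f=g] T) → 2

E1 result:
f | g | z | u
3 | 3 | t | s
E2 result:
f | g | z | u
1 | 1 | p | p
3 | 3 | t | s
Witness: (1, 1, 'p', 'p') appears 0× in E1 but 1× in E2.

no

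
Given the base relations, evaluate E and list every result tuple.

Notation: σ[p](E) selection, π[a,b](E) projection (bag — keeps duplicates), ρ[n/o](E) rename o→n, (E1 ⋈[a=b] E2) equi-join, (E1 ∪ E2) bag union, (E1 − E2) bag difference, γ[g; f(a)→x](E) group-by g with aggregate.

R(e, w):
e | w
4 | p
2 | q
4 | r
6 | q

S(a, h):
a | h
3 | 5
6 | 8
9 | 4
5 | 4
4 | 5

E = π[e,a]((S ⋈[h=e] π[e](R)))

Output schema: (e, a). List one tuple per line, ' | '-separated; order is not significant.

Subexpression sizes:
  S → 5
  R → 4
  π[e](R) → 4
  (S ⋈[h=e] π[e](R)) → 4
  π[e,a]((S ⋈[h=e] π[e](R))) → 4

== RESULT ==
e | a
4 | 5
4 | 5
4 | 9
4 | 9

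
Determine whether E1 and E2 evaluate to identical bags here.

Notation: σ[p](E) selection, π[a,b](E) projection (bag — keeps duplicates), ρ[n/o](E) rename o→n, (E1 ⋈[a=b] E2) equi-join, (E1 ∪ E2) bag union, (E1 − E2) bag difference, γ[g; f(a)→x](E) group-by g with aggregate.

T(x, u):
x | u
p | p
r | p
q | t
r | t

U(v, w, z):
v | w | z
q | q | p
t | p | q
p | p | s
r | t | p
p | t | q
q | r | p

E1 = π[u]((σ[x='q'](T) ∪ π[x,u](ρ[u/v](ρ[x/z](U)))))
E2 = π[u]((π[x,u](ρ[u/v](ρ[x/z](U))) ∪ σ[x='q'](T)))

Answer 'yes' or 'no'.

E1 stepwise |·|:
  T → 4
  σ[x='q'](T) → 1
  U → 6
  ρ[x/z](U) → 6
  ρ[u/v](ρ[x/z](U)) → 6
  π[x,u](ρ[u/v](ρ[x/z](U))) → 6
  (σ[x='q'](T) ∪ π[x,u](ρ[u/v](ρ[x/z](U)))) → 7
  π[u]((σ[x='q'](T) ∪ π[x,u](ρ[u/v](ρ[x/z](U))))) → 7
E2 stepwise |·|:
  U → 6
  ρ[x/z](U) → 6
  ρ[u/v](ρ[x/z](U)) → 6
  π[x,u](ρ[u/v](ρ[x/z](U))) → 6
  T → 4
  σ[x='q'](T) → 1
  (π[x,u](ρ[u/v](ρ[x/z](U))) ∪ σ[x='q'](T)) → 7
  π[u]((π[x,u](ρ[u/v](ρ[x/z](U))) ∪ σ[x='q'](T))) → 7

E1 and E2 produce the same multiset:
u
p
p
q
q
r
t
t

yes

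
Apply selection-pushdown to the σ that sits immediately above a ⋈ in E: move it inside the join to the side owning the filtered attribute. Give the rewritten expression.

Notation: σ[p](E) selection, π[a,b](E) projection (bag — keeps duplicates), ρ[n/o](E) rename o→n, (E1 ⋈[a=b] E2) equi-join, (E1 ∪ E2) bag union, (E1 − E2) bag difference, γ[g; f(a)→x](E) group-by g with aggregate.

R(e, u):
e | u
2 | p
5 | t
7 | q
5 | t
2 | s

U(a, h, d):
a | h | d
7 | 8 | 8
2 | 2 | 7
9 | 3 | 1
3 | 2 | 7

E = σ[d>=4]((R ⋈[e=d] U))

σ filters on d, owned by the right side.
E' = (R ⋈[e=d] σ[d>=4](U))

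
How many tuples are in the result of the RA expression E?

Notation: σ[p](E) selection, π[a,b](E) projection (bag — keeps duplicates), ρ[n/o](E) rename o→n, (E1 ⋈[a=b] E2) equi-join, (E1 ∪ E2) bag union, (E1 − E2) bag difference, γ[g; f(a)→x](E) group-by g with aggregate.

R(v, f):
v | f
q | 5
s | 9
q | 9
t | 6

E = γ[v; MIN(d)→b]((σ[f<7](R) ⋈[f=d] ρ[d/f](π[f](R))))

Per-node cardinality:
  R → 4
  σ[f<7](R) → 2
  R → 4
  π[f](R) → 4
  ρ[d/f](π[f](R)) → 4
  (σ[f<7](R) ⋈[f=d] ρ[d/f](π[f](R))) → 2
  γ[v; MIN(d)→b]((σ[f<7](R) ⋈[f=d] ρ[d/f](π[f](R)))) → 2

|E| = 2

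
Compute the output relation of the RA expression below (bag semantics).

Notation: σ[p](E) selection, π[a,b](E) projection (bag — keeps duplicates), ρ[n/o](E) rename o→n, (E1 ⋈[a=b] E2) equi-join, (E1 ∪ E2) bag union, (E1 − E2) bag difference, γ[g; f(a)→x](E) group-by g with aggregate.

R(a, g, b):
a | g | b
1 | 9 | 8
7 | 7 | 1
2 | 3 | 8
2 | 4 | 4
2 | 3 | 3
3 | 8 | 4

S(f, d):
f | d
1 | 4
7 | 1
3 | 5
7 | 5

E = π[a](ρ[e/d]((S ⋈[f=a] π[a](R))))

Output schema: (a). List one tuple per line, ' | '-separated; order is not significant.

Row counts bottom-up:
  S → 4
  R → 6
  π[a](R) → 6
  (S ⋈[f=a] π[a](R)) → 4
  ρ[e/d]((S ⋈[f=a] π[a](R))) → 4
  π[a](ρ[e/d]((S ⋈[f=a] π[a](R)))) → 4

== RESULT ==
a
1
3
7
7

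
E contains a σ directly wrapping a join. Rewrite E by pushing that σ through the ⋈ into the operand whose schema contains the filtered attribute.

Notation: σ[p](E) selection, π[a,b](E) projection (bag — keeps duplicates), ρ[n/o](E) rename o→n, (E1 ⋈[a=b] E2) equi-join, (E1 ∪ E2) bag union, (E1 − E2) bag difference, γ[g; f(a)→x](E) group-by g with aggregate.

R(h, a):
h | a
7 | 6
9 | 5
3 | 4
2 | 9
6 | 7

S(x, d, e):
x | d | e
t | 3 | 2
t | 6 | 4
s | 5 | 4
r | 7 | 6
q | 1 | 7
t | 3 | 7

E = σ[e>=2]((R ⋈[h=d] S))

σ filters on e, owned by the right side.
E' = (R ⋈[h=d] σ[e>=2](S))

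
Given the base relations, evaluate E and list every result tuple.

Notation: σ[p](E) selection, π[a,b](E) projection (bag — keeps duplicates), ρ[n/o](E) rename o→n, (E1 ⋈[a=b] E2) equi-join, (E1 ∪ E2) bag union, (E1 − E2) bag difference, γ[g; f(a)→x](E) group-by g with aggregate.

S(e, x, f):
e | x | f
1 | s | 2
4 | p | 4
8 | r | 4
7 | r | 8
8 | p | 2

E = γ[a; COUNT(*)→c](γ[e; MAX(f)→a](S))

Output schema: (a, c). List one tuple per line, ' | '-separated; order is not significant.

Subexpression sizes:
  S → 5
  γ[e; MAX(f)→a](S) → 4
  γ[a; COUNT(*)→c](γ[e; MAX(f)→a](S)) → 3

== RESULT ==
a | c
2 | 1
4 | 2
8 | 1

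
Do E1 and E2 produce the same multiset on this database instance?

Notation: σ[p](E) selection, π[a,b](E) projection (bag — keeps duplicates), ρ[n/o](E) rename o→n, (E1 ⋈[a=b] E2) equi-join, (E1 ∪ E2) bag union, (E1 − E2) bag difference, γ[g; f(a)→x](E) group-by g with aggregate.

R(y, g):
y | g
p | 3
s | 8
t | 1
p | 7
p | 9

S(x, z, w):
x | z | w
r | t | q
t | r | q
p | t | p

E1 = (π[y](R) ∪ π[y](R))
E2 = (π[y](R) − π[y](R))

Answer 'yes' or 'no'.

E1 subexpression sizes:
  R → 5
  π[y](R) → 5
  R → 5
  π[y](R) → 5
  (π[y](R) ∪ π[y](R)) → 10
E2 subexpression sizes:
  R → 5
  π[y](R) → 5
  R → 5
  π[y](R) → 5
  (π[y](R) − π[y](R)) → 0

E1 result:
y
p
p
p
p
p
p
s
s
t
t
E2 result:
y
(0 rows)
Witness: ('p',) appears 6× in E1 but 0× in E2.

no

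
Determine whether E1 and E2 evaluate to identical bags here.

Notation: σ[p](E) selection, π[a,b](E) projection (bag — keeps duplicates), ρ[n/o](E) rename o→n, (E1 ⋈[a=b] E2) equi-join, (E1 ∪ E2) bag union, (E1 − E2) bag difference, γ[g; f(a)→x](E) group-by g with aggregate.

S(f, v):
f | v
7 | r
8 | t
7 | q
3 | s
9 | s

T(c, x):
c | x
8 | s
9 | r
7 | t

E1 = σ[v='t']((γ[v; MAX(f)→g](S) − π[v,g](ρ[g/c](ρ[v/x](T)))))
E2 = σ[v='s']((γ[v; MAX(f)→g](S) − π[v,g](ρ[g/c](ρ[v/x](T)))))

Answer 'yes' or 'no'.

E1 row counts bottom-up:
  S → 5
  γ[v; MAX(f)→g](S) → 4
  T → 3
  ρ[v/x](T) → 3
  ρ[g/c](ρ[v/x](T)) → 3
  π[v,g](ρ[g/c](ρ[v/x](T))) → 3
  (γ[v; MAX(f)→g](S) − π[v,g](ρ[g/c](ρ[v/x](T)))) → 4
  σ[v='t']((γ[v; MAX(f)→g](S) − π[v,g](ρ[g/c](ρ[v/x](T))))) → 1
E2 row counts bottom-up:
  S → 5
  γ[v; MAX(f)→g](S) → 4
  T → 3
  ρ[v/x](T) → 3
  ρ[g/c](ρ[v/x](T)) → 3
  π[v,g](ρ[g/c](ρ[v/x](T))) → 3
  (γ[v; MAX(f)→g](S) − π[v,g](ρ[g/c](ρ[v/x](T)))) → 4
  σ[v='s']((γ[v; MAX(f)→g](S) − π[v,g](ρ[g/c](ρ[v/x](T))))) → 1

E1 result:
v | g
t | 8
E2 result:
v | g
s | 9
Witness: ('t', 8) appears 1× in E1 but 0× in E2.

no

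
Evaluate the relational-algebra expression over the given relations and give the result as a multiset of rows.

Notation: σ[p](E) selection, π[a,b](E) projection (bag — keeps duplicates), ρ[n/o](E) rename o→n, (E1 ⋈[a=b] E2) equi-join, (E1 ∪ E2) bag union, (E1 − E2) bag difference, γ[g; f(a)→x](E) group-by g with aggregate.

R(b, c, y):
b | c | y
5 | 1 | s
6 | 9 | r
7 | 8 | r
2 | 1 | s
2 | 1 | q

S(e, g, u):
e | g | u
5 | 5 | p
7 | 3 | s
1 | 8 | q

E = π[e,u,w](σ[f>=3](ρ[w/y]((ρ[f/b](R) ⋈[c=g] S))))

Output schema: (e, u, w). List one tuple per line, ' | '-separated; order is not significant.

Per-node cardinality:
  R → 5
  ρ[f/b](R) → 5
  S → 3
  (ρ[f/b](R) ⋈[c=g] S) → 1
  ρ[w/y]((ρ[f/b](R) ⋈[c=g] S)) → 1
  σ[f>=3](ρ[w/y]((ρ[f/b](R) ⋈[c=g] S))) → 1
  π[e,u,w](σ[f>=3](ρ[w/y]((ρ[f/b](R) ⋈[c=g] S)))) → 1

== RESULT ==
e | u | w
1 | q | r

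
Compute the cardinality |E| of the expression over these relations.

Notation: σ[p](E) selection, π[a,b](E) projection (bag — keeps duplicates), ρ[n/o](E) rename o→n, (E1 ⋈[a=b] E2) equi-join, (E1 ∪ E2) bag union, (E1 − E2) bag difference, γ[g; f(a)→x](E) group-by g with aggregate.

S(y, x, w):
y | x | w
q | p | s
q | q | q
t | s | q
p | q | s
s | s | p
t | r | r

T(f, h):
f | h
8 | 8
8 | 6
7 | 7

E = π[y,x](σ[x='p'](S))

Stepwise |·|:
  S → 6
  σ[x='p'](S) → 1
  π[y,x](σ[x='p'](S)) → 1

|E| = 1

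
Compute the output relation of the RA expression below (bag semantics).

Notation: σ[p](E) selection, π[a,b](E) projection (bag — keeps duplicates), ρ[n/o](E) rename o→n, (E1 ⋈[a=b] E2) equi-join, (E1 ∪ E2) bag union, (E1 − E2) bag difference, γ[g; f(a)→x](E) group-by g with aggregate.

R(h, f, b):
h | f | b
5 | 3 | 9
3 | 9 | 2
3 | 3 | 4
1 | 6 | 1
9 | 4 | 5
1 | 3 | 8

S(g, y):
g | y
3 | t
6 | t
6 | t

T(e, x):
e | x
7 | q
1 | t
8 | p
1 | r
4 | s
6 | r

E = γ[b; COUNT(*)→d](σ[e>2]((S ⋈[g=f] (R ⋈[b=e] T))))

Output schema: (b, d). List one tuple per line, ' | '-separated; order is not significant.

Subexpression sizes:
  S → 3
  R → 6
  T → 6
  (R ⋈[b=e] T) → 4
  (S ⋈[g=f] (R ⋈[b=e] T)) → 6
  σ[e>2]((S ⋈[g=f] (R ⋈[b=e] T))) → 2
  γ[b; COUNT(*)→d](σ[e>2]((S ⋈[g=f] (R ⋈[b=e] T)))) → 2

== RESULT ==
b | d
4 | 1
8 | 1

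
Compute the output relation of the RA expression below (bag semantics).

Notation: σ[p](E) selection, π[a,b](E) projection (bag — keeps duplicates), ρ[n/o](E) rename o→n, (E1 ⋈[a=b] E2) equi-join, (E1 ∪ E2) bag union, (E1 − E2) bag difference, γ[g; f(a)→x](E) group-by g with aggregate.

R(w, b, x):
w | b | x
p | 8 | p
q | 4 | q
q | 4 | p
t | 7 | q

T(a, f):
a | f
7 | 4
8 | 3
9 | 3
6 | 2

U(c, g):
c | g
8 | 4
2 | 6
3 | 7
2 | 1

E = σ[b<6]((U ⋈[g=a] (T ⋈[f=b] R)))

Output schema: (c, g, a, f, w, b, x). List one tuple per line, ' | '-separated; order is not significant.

Subexpression sizes:
  U → 4
  T → 4
  R → 4
  (T ⋈[f=b] R) → 2
  (U ⋈[g=a] (T ⋈[f=b] R)) → 2
  σ[b<6]((U ⋈[g=a] (T ⋈[f=b] R))) → 2

== RESULT ==
c | g | a | f | w | b | x
3 | 7 | 7 | 4 | q | 4 | p
3 | 7 | 7 | 4 | q | 4 | q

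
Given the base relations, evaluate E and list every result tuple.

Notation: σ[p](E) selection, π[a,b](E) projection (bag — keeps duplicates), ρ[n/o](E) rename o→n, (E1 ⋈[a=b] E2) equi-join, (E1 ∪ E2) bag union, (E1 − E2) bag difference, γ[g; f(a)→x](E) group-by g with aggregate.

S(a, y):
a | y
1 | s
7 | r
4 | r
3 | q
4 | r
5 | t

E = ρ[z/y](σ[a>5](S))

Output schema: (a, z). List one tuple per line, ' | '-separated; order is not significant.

Per-node cardinality:
  S → 6
  σ[a>5](S) → 1
  ρ[z/y](σ[a>5](S)) → 1

== RESULT ==
a | z
7 | r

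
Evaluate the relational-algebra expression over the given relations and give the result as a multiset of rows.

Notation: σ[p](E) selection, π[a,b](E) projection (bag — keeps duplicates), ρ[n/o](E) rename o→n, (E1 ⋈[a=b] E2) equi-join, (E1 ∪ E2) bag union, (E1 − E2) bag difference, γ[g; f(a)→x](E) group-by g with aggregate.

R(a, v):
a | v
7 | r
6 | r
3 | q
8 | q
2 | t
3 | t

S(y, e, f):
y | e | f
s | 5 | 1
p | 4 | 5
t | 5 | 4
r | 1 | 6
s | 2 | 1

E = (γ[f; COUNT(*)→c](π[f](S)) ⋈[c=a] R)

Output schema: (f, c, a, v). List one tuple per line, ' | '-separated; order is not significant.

Per-node cardinality:
  S → 5
  π[f](S) → 5
  γ[f; COUNT(*)→c](π[f](S)) → 4
  R → 6
  (γ[f; COUNT(*)→c](π[f](S)) ⋈[c=a] R) → 1

== RESULT ==
f | c | a | v
1 | 2 | 2 | t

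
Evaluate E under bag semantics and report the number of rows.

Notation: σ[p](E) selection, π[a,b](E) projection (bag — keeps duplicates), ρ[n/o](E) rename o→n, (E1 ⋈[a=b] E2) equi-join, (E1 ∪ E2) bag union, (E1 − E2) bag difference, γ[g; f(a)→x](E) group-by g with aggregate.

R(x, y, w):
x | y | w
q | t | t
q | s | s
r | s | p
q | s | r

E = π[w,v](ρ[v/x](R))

Subexpression sizes:
  R → 4
  ρ[v/x](R) → 4
  π[w,v](ρ[v/x](R)) → 4

|E| = 4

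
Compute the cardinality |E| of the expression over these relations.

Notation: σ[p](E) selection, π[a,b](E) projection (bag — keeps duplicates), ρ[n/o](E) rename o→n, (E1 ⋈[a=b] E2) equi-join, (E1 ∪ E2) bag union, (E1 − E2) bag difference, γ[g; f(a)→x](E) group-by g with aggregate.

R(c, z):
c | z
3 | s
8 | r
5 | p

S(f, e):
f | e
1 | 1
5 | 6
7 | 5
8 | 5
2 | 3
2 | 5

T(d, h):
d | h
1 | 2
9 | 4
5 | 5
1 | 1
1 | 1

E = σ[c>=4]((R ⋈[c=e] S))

Stepwise |·|:
  R → 3
  S → 6
  (R ⋈[c=e] S) → 4
  σ[c>=4]((R ⋈[c=e] S)) → 3

|E| = 3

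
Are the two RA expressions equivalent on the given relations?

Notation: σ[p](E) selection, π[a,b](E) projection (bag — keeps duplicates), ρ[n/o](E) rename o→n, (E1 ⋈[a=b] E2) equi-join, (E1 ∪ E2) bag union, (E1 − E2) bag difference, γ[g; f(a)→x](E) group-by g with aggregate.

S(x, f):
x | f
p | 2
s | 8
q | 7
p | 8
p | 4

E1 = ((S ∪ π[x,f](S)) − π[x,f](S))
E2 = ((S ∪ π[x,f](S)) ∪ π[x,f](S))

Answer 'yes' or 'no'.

E1 per-node cardinality:
  S → 5
  S → 5
  π[x,f](S) → 5
  (S ∪ π[x,f](S)) → 10
  S → 5
  π[x,f](S) → 5
  ((S ∪ π[x,f](S)) − π[x,f](S)) → 5
E2 per-node cardinality:
  S → 5
  S → 5
  π[x,f](S) → 5
  (S ∪ π[x,f](S)) → 10
  S → 5
  π[x,f](S) → 5
  ((S ∪ π[x,f](S)) ∪ π[x,f](S)) → 15

E1 result:
x | f
p | 2
p | 4
p | 8
q | 7
s | 8
E2 result:
x | f
p | 2
p | 2
p | 2
p | 4
p | 4
p | 4
p | 8
p | 8
p | 8
q | 7
q | 7
q | 7
s | 8
s | 8
s | 8
Witness: ('q', 7) appears 1× in E1 but 3× in E2.

no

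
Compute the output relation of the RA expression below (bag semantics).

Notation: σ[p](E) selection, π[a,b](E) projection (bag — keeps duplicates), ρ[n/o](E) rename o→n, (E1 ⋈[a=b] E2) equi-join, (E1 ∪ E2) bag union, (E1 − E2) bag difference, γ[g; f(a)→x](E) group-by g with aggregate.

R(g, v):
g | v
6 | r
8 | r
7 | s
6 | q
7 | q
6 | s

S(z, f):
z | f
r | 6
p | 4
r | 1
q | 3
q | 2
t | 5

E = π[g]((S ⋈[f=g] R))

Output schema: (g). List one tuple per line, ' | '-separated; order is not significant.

Subexpression sizes:
  S → 6
  R → 6
  (S ⋈[f=g] R) → 3
  π[g]((S ⋈[f=g] R)) → 3

== RESULT ==
g
6
6
6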